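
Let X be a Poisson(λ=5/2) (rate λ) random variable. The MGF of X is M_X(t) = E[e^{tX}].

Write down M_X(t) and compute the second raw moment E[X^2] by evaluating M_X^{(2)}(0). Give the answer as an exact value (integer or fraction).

E[X^2] = D^2[M](0) = 35/4

M_X(t) = e^(5*e^(t)/2 - 5/2)
D^2[M](t) = (25*e^(2*t)*e^(5*e^(t)/2) + 10*e^(t)*e^(5*e^(t)/2))*e^(-5/2)/4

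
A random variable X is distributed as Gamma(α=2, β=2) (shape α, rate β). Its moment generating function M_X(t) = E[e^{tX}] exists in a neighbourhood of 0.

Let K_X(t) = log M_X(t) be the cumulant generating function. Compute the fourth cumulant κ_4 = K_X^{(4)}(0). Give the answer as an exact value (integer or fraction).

M_X(t) = 4/(2 - t)^2
K_X(t) = log M_X(t) = -2*log(2 - t) + 2*log(2)
K^(4)(t) = 12/(t^4 - 8*t^3 + 24*t^2 - 32*t + 16)

κ_4 = K^(4)(0) = 3/4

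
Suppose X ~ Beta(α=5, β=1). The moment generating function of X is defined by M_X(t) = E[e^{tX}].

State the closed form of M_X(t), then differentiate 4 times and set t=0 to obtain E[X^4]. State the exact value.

M_X(t) = ₁F₁(5; 6; t)
dM/dt = 5*₁F₁(6; 7; t)/6
d^2M/dt^2 = 5*₁F₁(7; 8; t)/7
d^3M/dt^3 = 5*₁F₁(8; 9; t)/8
d^4M/dt^4 = 5*₁F₁(9; 10; t)/9

E[X^4] = d^4M/dt^4 |_{t=0} = 5/9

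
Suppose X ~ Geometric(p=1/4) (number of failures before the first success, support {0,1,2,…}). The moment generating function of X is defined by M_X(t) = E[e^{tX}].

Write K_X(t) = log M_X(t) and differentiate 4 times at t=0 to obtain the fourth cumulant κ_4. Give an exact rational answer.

κ_4 = K′′′′(0) = 876

M_X(t) = 1/(4*(1 - 3*e^(t)/4))
K_X(t) = log M_X(t) = -log(1 - 3*e^(t)/4) - 2*log(2)
K′(t) = -3*e^(t)/(3*e^(t) - 4)
K′′(t) = 12*e^(t)/(9*e^(2*t) - 24*e^(t) + 16)
K′′′(t) = (-36*e^(2*t) - 48*e^(t))/(27*e^(3*t) - 108*e^(2*t) + 144*e^(t) - 64)
K′′′′(t) = (108*e^(3*t) + 576*e^(2*t) + 192*e^(t))/(81*e^(4*t) - 432*e^(3*t) + 864*e^(2*t) - 768*e^(t) + 256)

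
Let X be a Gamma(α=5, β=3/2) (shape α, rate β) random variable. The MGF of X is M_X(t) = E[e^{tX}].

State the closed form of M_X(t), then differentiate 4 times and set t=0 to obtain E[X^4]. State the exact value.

M_X(t) = 243/(32*(3/2 - t)^5)
M′(t) = 2430/(64*t^6 - 576*t^5 + 2160*t^4 - 4320*t^3 + 4860*t^2 - 2916*t + 729)
M′′(t) = -29160/(128*t^7 - 1344*t^6 + 6048*t^5 - 15120*t^4 + 22680*t^3 - 20412*t^2 + 10206*t - 2187)
M′′′(t) = 408240/(256*t^8 - 3072*t^7 + 16128*t^6 - 48384*t^5 + 90720*t^4 - 108864*t^3 + 81648*t^2 - 34992*t + 6561)
M′′′′(t) = -6531840/(512*t^9 - 6912*t^8 + 41472*t^7 - 145152*t^6 + 326592*t^5 - 489888*t^4 + 489888*t^3 - 314928*t^2 + 118098*t - 19683)

E[X^4] = M′′′′(0) = 8960/27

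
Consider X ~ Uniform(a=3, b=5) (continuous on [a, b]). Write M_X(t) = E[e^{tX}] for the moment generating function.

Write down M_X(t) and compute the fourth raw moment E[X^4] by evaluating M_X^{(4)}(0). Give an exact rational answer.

M_X(t) = (e^(5*t) - e^(3*t))/(2*t)
dM/dt = (5*t*e^(5*t) - 3*t*e^(3*t) - e^(5*t) + e^(3*t))/(2*t^2)
d^2M/dt^2 = (25*t^2*e^(5*t) - 9*t^2*e^(3*t) - 10*t*e^(5*t) + 6*t*e^(3*t) + 2*e^(5*t) - 2*e^(3*t))/(2*t^3)
d^3M/dt^3 = (125*t^3*e^(5*t) - 27*t^3*e^(3*t) - 75*t^2*e^(5*t) + 27*t^2*e^(3*t) + 30*t*e^(5*t) - 18*t*e^(3*t) - 6*e^(5*t) + 6*e^(3*t))/(2*t^4)

E[X^4] = d^4M/dt^4 |_{t=0} = 1441/5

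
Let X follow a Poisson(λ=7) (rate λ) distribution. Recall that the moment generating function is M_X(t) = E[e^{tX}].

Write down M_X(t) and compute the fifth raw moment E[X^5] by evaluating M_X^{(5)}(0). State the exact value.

M_X(t) = e^(7*e^(t) - 7)
dM/dt = 7*e^(-7)*e^(t)*e^(7*e^(t))
d^2M/dt^2 = (49*e^(2*t)*e^(7*e^(t)) + 7*e^(t)*e^(7*e^(t)))*e^(-7)
d^3M/dt^3 = (343*e^(3*t)*e^(7*e^(t)) + 147*e^(2*t)*e^(7*e^(t)) + 7*e^(t)*e^(7*e^(t)))*e^(-7)
d^4M/dt^4 = (2401*e^(4*t)*e^(7*e^(t)) + 2058*e^(3*t)*e^(7*e^(t)) + 343*e^(2*t)*e^(7*e^(t)) + 7*e^(t)*e^(7*e^(t)))*e^(-7)
d^5M/dt^5 = (16807*e^(5*t)*e^(7*e^(t)) + 24010*e^(4*t)*e^(7*e^(t)) + 8575*e^(3*t)*e^(7*e^(t)) + 735*e^(2*t)*e^(7*e^(t)) + 7*e^(t)*e^(7*e^(t)))*e^(-7)

E[X^5] = d^5M/dt^5 |_{t=0} = 50134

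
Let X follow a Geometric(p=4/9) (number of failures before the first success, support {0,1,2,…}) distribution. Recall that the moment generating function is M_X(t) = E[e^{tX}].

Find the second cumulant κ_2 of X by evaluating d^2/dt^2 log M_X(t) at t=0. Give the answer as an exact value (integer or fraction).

κ_2 = d^2K/dt^2 |_{t=0} = 45/16

M_X(t) = 4/(9*(1 - 5*e^(t)/9))
K_X(t) = log M_X(t) = -log(1 - 5*e^(t)/9) - 2*log(3) + 2*log(2)
dK/dt = -5*e^(t)/(5*e^(t) - 9)
d^2K/dt^2 = 45*e^(t)/(25*e^(2*t) - 90*e^(t) + 81)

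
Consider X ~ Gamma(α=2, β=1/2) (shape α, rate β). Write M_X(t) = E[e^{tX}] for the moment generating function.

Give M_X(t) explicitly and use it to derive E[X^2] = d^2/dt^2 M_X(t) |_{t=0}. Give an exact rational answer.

E[X^2] = D^2[M](0) = 24

M_X(t) = 1/(4*(1/2 - t)^2)
D^2[M](t) = 24/(16*t^4 - 32*t^3 + 24*t^2 - 8*t + 1)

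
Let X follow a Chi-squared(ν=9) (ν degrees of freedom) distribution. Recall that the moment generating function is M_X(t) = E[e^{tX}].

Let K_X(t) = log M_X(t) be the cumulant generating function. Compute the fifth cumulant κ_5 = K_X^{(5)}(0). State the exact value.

M_X(t) = (1 - 2*t)^(-9/2)
K_X(t) = log M_X(t) = -9*log(1 - 2*t)/2
K′(t) = -9/(2*t - 1)
K′′(t) = 18/(4*t^2 - 4*t + 1)
K′′′(t) = -72/(8*t^3 - 12*t^2 + 6*t - 1)
K′′′′(t) = 432/(16*t^4 - 32*t^3 + 24*t^2 - 8*t + 1)
K′′′′′(t) = -3456/(32*t^5 - 80*t^4 + 80*t^3 - 40*t^2 + 10*t - 1)

κ_5 = K′′′′′(0) = 3456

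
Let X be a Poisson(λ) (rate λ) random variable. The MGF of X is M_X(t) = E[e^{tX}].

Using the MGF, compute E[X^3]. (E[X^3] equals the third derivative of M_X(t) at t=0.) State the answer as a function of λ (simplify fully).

E[X^3] = D^3[M](0) = λ*(λ^2 + 3*λ + 1)

M_X(t) = e^(λ*(e^(t) - 1))
D^3[M](t) = (λ^3*e^(3*t)*e^(λ*e^(t)) + 3*λ^2*e^(2*t)*e^(λ*e^(t)) + λ*e^(t)*e^(λ*e^(t)))*e^(-λ)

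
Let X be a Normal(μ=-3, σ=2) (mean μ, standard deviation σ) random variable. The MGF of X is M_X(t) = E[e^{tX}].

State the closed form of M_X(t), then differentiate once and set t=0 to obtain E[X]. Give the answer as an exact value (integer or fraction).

E[X] = M^(1)(0) = -3

M_X(t) = e^(2*t^2 - 3*t)
M^(1)(t) = 4*t*e^(-3*t)*e^(2*t^2) - 3*e^(-3*t)*e^(2*t^2)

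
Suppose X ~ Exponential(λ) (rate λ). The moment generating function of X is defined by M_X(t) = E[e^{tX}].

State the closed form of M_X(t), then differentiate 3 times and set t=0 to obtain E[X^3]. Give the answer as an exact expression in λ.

M_X(t) = λ/(λ - t)
M^(3)(t) = 6*λ/(λ^4 - 4*λ^3*t + 6*λ^2*t^2 - 4*λ*t^3 + t^4)

E[X^3] = M^(3)(0) = 6/λ^3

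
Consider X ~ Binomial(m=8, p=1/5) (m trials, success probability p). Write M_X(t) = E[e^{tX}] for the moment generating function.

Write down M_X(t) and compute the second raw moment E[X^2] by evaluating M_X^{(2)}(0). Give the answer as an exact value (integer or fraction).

M_X(t) = (e^(t)/5 + 4/5)^8

E[X^2] = M^(2)(0) = 96/25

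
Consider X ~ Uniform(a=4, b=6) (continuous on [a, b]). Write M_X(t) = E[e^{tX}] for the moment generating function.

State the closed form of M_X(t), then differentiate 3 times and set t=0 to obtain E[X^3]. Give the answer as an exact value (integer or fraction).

M_X(t) = (e^(6*t) - e^(4*t))/(2*t)
M^(3)(t) = (108*t^3*e^(6*t) - 32*t^3*e^(4*t) - 54*t^2*e^(6*t) + 24*t^2*e^(4*t) + 18*t*e^(6*t) - 12*t*e^(4*t) - 3*e^(6*t) + 3*e^(4*t))/t^4

E[X^3] = M^(3)(0) = 130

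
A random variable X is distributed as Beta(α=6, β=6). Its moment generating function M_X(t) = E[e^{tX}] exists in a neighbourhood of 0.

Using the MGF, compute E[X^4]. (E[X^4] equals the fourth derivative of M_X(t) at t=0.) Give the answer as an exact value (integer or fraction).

M_X(t) = ₁F₁(6; 12; t)
M′(t) = ₁F₁(7; 13; t)/2
M′′(t) = 7*₁F₁(8; 14; t)/26
M′′′(t) = 2*₁F₁(9; 15; t)/13
M′′′′(t) = 6*₁F₁(10; 16; t)/65

E[X^4] = M′′′′(0) = 6/65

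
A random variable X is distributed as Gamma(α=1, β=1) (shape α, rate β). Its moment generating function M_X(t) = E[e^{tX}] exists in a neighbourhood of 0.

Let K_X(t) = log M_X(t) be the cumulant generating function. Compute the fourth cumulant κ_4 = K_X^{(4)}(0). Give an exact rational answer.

κ_4 = d^4K/dt^4 |_{t=0} = 6

M_X(t) = 1/(1 - t)
K_X(t) = log M_X(t) = -log(1 - t)
dK/dt = -1/(t - 1)
d^2K/dt^2 = 1/(t^2 - 2*t + 1)
d^3K/dt^3 = -2/(t^3 - 3*t^2 + 3*t - 1)
d^4K/dt^4 = 6/(t^4 - 4*t^3 + 6*t^2 - 4*t + 1)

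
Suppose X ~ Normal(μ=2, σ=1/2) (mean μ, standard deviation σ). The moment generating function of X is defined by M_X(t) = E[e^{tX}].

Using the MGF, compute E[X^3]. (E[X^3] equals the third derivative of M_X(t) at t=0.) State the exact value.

M_X(t) = e^(t^2/8 + 2*t)
dM/dt = t*e^(2*t)*e^(t^2/8)/4 + 2*e^(2*t)*e^(t^2/8)
d^2M/dt^2 = t^2*e^(2*t)*e^(t^2/8)/16 + t*e^(2*t)*e^(t^2/8) + 17*e^(2*t)*e^(t^2/8)/4
d^3M/dt^3 = t^3*e^(2*t)*e^(t^2/8)/64 + 3*t^2*e^(2*t)*e^(t^2/8)/8 + 51*t*e^(2*t)*e^(t^2/8)/16 + 19*e^(2*t)*e^(t^2/8)/2

E[X^3] = d^3M/dt^3 |_{t=0} = 19/2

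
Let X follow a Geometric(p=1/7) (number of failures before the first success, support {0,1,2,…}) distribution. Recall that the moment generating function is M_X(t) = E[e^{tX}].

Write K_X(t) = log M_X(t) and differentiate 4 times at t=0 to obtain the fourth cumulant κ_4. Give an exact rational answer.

κ_4 = D^4[K](0) = 10626

M_X(t) = 1/(7*(1 - 6*e^(t)/7))
K_X(t) = log M_X(t) = -log(1 - 6*e^(t)/7) - log(7)
D^4[K](t) = (1512*e^(3*t) + 7056*e^(2*t) + 2058*e^(t))/(1296*e^(4*t) - 6048*e^(3*t) + 10584*e^(2*t) - 8232*e^(t) + 2401)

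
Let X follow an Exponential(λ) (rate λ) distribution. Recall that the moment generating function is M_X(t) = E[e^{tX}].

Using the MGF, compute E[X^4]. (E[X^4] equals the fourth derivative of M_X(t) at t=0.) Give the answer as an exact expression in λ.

M_X(t) = λ/(λ - t)
M^(4)(t) = -24*λ/(-λ^5 + 5*λ^4*t - 10*λ^3*t^2 + 10*λ^2*t^3 - 5*λ*t^4 + t^5)

E[X^4] = M^(4)(0) = 24/λ^4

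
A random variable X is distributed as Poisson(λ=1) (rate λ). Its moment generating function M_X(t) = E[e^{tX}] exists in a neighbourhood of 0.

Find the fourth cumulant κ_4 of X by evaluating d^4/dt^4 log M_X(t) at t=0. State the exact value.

M_X(t) = e^(e^(t) - 1)
K_X(t) = log M_X(t) = e^(t) - 1
K^(4)(t) = e^(t)

κ_4 = K^(4)(0) = 1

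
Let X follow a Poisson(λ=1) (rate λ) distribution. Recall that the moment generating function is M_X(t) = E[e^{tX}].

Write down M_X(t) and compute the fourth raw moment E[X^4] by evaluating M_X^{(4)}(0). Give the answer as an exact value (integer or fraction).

M_X(t) = e^(e^(t) - 1)
D^4[M](t) = (e^(4*t)*e^(e^(t)) + 6*e^(3*t)*e^(e^(t)) + 7*e^(2*t)*e^(e^(t)) + e^(t)*e^(e^(t)))*e^(-1)

E[X^4] = D^4[M](0) = 15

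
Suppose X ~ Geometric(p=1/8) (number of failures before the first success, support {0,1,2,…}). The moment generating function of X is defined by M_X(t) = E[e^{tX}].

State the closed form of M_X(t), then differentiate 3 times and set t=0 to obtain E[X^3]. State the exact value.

E[X^3] = M^(3)(0) = 2359

M_X(t) = 1/(8*(1 - 7*e^(t)/8))
M^(3)(t) = (343*e^(3*t) + 1568*e^(2*t) + 448*e^(t))/(2401*e^(4*t) - 10976*e^(3*t) + 18816*e^(2*t) - 14336*e^(t) + 4096)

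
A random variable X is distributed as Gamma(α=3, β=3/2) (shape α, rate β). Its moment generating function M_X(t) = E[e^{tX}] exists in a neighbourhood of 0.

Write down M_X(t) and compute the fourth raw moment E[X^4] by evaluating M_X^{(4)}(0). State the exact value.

M_X(t) = 27/(8*(3/2 - t)^3)
M′(t) = 162/(16*t^4 - 96*t^3 + 216*t^2 - 216*t + 81)
M′′(t) = -1296/(32*t^5 - 240*t^4 + 720*t^3 - 1080*t^2 + 810*t - 243)
M′′′(t) = 12960/(64*t^6 - 576*t^5 + 2160*t^4 - 4320*t^3 + 4860*t^2 - 2916*t + 729)
M′′′′(t) = -155520/(128*t^7 - 1344*t^6 + 6048*t^5 - 15120*t^4 + 22680*t^3 - 20412*t^2 + 10206*t - 2187)

E[X^4] = M′′′′(0) = 640/9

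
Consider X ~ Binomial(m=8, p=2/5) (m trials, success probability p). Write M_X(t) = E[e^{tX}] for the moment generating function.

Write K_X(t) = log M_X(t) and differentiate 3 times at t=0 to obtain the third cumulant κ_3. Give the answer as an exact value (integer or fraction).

κ_3 = K^(3)(0) = 48/125

M_X(t) = (2*e^(t)/5 + 3/5)^8
K_X(t) = log M_X(t) = 8*log(2*e^(t)/5 + 3/5)
K^(3)(t) = (-96*e^(2*t) + 144*e^(t))/(8*e^(3*t) + 36*e^(2*t) + 54*e^(t) + 27)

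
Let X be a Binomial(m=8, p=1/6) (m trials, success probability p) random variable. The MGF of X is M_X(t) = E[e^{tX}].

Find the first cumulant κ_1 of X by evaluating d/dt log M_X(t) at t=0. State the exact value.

κ_1 = D[K](0) = 4/3

M_X(t) = (e^(t)/6 + 5/6)^8
K_X(t) = log M_X(t) = 8*log(e^(t)/6 + 5/6)
D[K](t) = 8*e^(t)/(e^(t) + 5)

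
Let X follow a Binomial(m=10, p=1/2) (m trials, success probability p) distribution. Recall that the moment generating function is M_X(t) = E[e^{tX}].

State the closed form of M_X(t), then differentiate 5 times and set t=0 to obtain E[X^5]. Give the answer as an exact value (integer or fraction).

M_X(t) = (e^(t)/2 + 1/2)^10

E[X^5] = M′′′′′(0) = 13375/2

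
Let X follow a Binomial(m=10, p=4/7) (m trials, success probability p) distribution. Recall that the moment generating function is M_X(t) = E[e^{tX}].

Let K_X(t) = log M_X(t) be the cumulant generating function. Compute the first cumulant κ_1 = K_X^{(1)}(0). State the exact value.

κ_1 = D[K](0) = 40/7

M_X(t) = (4*e^(t)/7 + 3/7)^10
K_X(t) = log M_X(t) = 10*log(4*e^(t)/7 + 3/7)
D[K](t) = 40*e^(t)/(4*e^(t) + 3)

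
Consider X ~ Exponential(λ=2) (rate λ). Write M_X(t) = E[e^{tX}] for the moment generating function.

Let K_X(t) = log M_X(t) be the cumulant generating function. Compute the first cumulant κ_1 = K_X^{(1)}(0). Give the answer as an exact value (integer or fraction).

M_X(t) = 2/(2 - t)
K_X(t) = log M_X(t) = -log(2 - t) + log(2)
D[K](t) = -1/(t - 2)

κ_1 = D[K](0) = 1/2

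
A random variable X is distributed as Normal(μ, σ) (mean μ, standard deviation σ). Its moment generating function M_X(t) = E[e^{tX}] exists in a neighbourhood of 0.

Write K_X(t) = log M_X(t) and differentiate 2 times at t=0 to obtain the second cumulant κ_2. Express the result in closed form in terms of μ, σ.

κ_2 = K′′(0) = σ^2

M_X(t) = e^(μ*t + σ^2*t^2/2)
K_X(t) = log M_X(t) = μ*t + σ^2*t^2/2
K′(t) = μ + σ^2*t
K′′(t) = σ^2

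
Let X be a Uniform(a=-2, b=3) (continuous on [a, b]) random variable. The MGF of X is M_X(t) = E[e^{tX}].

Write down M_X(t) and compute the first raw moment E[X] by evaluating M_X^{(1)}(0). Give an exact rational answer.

M_X(t) = (e^(3*t) - e^(-2*t))/(5*t)
dM/dt = (3*t*e^(5*t) + 2*t - e^(5*t) + 1)*e^(-2*t)/(5*t^2)

E[X] = dM/dt |_{t=0} = 1/2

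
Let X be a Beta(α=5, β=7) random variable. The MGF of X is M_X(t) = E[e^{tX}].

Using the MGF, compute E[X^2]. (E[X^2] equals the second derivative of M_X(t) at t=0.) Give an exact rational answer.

E[X^2] = M^(2)(0) = 5/26

M_X(t) = ₁F₁(5; 12; t)
M^(2)(t) = 5*₁F₁(7; 14; t)/26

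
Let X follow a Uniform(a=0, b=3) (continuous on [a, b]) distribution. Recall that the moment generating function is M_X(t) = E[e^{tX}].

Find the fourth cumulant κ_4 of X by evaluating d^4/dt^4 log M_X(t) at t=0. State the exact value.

M_X(t) = (e^(3*t) - 1)/(3*t)
K_X(t) = log M_X(t) = -log(t) + log(e^(3*t) - 1) - log(3)

κ_4 = D^4[K](0) = -27/40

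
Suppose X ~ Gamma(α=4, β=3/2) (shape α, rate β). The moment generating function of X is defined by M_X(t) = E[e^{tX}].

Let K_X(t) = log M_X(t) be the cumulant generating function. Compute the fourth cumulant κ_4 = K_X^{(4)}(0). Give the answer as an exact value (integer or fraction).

κ_4 = d^4K/dt^4 |_{t=0} = 128/27

M_X(t) = 81/(16*(3/2 - t)^4)
K_X(t) = log M_X(t) = -4*log(3/2 - t) - 4*log(2) + 4*log(3)
dK/dt = -8/(2*t - 3)
d^2K/dt^2 = 16/(4*t^2 - 12*t + 9)
d^3K/dt^3 = -64/(8*t^3 - 36*t^2 + 54*t - 27)
d^4K/dt^4 = 384/(16*t^4 - 96*t^3 + 216*t^2 - 216*t + 81)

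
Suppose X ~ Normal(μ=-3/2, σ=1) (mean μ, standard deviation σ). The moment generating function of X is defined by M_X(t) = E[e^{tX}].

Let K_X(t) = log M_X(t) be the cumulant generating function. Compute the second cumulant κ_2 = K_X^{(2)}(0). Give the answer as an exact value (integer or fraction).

M_X(t) = e^(t^2/2 - 3*t/2)
K_X(t) = log M_X(t) = t^2/2 - 3*t/2
dK/dt = t - 3/2
d^2K/dt^2 = 1

κ_2 = d^2K/dt^2 |_{t=0} = 1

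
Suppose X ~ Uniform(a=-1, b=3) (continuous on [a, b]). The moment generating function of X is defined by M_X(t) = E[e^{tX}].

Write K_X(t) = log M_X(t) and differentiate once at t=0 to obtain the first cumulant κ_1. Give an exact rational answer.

M_X(t) = (e^(3*t) - e^(-t))/(4*t)
K_X(t) = log M_X(t) = -log(t) + log(e^(3*t) - e^(-t)) - 2*log(2)
K′(t) = (3*t*e^(4*t) + t - e^(4*t) + 1)/(t*e^(4*t) - t)

κ_1 = K′(0) = 1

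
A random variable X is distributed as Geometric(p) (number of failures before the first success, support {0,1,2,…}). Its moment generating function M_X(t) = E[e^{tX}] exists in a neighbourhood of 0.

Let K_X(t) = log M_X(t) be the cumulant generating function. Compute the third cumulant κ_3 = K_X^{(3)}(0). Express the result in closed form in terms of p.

M_X(t) = p/(-(1 - p)*e^(t) + 1)
K_X(t) = log M_X(t) = log(p) - log(-(1 - p)*e^(t) + 1)

κ_3 = D^3[K](0) = (p^2 - 3*p + 2)/p^3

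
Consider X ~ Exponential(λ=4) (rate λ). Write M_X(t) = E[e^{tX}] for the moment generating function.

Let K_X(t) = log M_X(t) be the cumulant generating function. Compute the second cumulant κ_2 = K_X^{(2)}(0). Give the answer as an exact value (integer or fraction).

M_X(t) = 4/(4 - t)
K_X(t) = log M_X(t) = -log(4 - t) + 2*log(2)
D^2[K](t) = 1/(t^2 - 8*t + 16)

κ_2 = D^2[K](0) = 1/16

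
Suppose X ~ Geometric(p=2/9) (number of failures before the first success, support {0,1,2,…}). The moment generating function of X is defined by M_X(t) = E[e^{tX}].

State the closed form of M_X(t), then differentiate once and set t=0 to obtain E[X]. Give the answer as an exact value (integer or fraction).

M_X(t) = 2/(9*(1 - 7*e^(t)/9))
D[M](t) = 14*e^(t)/(49*e^(2*t) - 126*e^(t) + 81)

E[X] = D[M](0) = 7/2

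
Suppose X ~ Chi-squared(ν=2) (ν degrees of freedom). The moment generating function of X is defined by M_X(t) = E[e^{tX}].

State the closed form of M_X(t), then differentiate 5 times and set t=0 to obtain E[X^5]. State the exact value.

E[X^5] = D^5[M](0) = 3840

M_X(t) = 1/(1 - 2*t)
D^5[M](t) = 3840/(64*t^6 - 192*t^5 + 240*t^4 - 160*t^3 + 60*t^2 - 12*t + 1)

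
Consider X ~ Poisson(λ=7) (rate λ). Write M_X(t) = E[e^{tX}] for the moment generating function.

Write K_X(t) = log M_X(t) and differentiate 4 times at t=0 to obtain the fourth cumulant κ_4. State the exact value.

κ_4 = K′′′′(0) = 7

M_X(t) = e^(7*e^(t) - 7)
K_X(t) = log M_X(t) = 7*e^(t) - 7
K′(t) = 7*e^(t)
K′′(t) = 7*e^(t)
K′′′(t) = 7*e^(t)
K′′′′(t) = 7*e^(t)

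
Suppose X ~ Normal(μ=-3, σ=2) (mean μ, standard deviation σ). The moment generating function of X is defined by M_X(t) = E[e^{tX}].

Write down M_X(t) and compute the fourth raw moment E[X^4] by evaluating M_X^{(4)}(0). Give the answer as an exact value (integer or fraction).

E[X^4] = d^4M/dt^4 |_{t=0} = 345

M_X(t) = e^(2*t^2 - 3*t)
dM/dt = 4*t*e^(-3*t)*e^(2*t^2) - 3*e^(-3*t)*e^(2*t^2)
d^2M/dt^2 = (16*t^2*e^(2*t^2) - 24*t*e^(2*t^2) + 13*e^(2*t^2))*e^(-3*t)
d^3M/dt^3 = (64*t^3*e^(2*t^2) - 144*t^2*e^(2*t^2) + 156*t*e^(2*t^2) - 63*e^(2*t^2))*e^(-3*t)
d^4M/dt^4 = (256*t^4*e^(2*t^2) - 768*t^3*e^(2*t^2) + 1248*t^2*e^(2*t^2) - 1008*t*e^(2*t^2) + 345*e^(2*t^2))*e^(-3*t)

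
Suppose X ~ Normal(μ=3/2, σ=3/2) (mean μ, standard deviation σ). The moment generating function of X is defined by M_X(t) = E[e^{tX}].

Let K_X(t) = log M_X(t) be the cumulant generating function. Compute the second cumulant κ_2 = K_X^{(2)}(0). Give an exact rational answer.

M_X(t) = e^(9*t^2/8 + 3*t/2)
K_X(t) = log M_X(t) = 9*t^2/8 + 3*t/2
dK/dt = 9*t/4 + 3/2
d^2K/dt^2 = 9/4

κ_2 = d^2K/dt^2 |_{t=0} = 9/4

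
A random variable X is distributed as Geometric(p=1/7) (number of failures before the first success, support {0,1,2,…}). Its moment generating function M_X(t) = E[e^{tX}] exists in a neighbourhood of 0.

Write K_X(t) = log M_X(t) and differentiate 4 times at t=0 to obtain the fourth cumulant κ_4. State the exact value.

M_X(t) = 1/(7*(1 - 6*e^(t)/7))
K_X(t) = log M_X(t) = -log(1 - 6*e^(t)/7) - log(7)
dK/dt = -6*e^(t)/(6*e^(t) - 7)
d^2K/dt^2 = 42*e^(t)/(36*e^(2*t) - 84*e^(t) + 49)
d^3K/dt^3 = (-252*e^(2*t) - 294*e^(t))/(216*e^(3*t) - 756*e^(2*t) + 882*e^(t) - 343)
d^4K/dt^4 = (1512*e^(3*t) + 7056*e^(2*t) + 2058*e^(t))/(1296*e^(4*t) - 6048*e^(3*t) + 10584*e^(2*t) - 8232*e^(t) + 2401)

κ_4 = d^4K/dt^4 |_{t=0} = 10626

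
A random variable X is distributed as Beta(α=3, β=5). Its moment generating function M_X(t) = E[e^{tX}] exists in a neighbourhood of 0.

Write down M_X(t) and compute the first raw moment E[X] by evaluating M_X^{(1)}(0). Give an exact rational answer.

M_X(t) = ₁F₁(3; 8; t)
M^(1)(t) = 3*₁F₁(4; 9; t)/8

E[X] = M^(1)(0) = 3/8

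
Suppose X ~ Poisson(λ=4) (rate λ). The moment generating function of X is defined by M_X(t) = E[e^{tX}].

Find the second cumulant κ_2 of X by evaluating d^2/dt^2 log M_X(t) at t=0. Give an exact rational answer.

M_X(t) = e^(4*e^(t) - 4)
K_X(t) = log M_X(t) = 4*e^(t) - 4
dK/dt = 4*e^(t)
d^2K/dt^2 = 4*e^(t)

κ_2 = d^2K/dt^2 |_{t=0} = 4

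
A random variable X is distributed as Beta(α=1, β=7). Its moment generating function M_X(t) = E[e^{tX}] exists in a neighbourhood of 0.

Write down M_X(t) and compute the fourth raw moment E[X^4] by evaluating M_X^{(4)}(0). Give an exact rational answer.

E[X^4] = M′′′′(0) = 1/330

M_X(t) = ₁F₁(1; 8; t)
M′(t) = ₁F₁(2; 9; t)/8
M′′(t) = ₁F₁(3; 10; t)/36
M′′′(t) = ₁F₁(4; 11; t)/120
M′′′′(t) = ₁F₁(5; 12; t)/330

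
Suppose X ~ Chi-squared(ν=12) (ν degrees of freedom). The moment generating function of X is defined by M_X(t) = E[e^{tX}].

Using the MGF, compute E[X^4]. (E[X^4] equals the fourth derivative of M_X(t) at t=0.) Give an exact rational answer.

M_X(t) = (1 - 2*t)^(-6)
M′(t) = -12/(128*t^7 - 448*t^6 + 672*t^5 - 560*t^4 + 280*t^3 - 84*t^2 + 14*t - 1)
M′′(t) = 168/(256*t^8 - 1024*t^7 + 1792*t^6 - 1792*t^5 + 1120*t^4 - 448*t^3 + 112*t^2 - 16*t + 1)
M′′′(t) = -2688/(512*t^9 - 2304*t^8 + 4608*t^7 - 5376*t^6 + 4032*t^5 - 2016*t^4 + 672*t^3 - 144*t^2 + 18*t - 1)
M′′′′(t) = 48384/(1024*t^10 - 5120*t^9 + 11520*t^8 - 15360*t^7 + 13440*t^6 - 8064*t^5 + 3360*t^4 - 960*t^3 + 180*t^2 - 20*t + 1)

E[X^4] = M′′′′(0) = 48384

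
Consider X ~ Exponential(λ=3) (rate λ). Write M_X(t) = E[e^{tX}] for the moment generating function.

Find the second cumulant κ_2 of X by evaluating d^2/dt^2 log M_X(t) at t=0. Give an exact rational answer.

κ_2 = K^(2)(0) = 1/9

M_X(t) = 3/(3 - t)
K_X(t) = log M_X(t) = -log(3 - t) + log(3)
K^(2)(t) = 1/(t^2 - 6*t + 9)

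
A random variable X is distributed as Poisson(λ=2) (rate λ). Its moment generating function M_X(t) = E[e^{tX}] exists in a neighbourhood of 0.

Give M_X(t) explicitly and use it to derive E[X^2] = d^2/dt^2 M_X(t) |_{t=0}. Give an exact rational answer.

M_X(t) = e^(2*e^(t) - 2)
M′(t) = 2*e^(-2)*e^(t)*e^(2*e^(t))
M′′(t) = (4*e^(2*t)*e^(2*e^(t)) + 2*e^(t)*e^(2*e^(t)))*e^(-2)

E[X^2] = M′′(0) = 6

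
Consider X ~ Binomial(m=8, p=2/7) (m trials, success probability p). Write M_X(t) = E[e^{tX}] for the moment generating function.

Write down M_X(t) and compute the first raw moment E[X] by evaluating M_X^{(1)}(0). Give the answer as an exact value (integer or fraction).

E[X] = M′(0) = 16/7

M_X(t) = (2*e^(t)/7 + 5/7)^8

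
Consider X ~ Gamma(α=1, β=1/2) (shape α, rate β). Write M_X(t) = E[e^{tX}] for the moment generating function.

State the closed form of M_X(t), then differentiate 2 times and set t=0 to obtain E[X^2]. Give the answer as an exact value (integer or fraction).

E[X^2] = D^2[M](0) = 8

M_X(t) = 1/(2*(1/2 - t))
D^2[M](t) = -8/(8*t^3 - 12*t^2 + 6*t - 1)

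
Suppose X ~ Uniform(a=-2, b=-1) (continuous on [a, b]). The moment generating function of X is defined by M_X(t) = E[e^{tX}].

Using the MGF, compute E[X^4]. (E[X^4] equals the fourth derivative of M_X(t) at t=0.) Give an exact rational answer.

M_X(t) = (e^(-t) - e^(-2*t))/t
D^4[M](t) = (t^4*e^(t) - 16*t^4 + 4*t^3*e^(t) - 32*t^3 + 12*t^2*e^(t) - 48*t^2 + 24*t*e^(t) - 48*t + 24*e^(t) - 24)*e^(-2*t)/t^5

E[X^4] = D^4[M](0) = 31/5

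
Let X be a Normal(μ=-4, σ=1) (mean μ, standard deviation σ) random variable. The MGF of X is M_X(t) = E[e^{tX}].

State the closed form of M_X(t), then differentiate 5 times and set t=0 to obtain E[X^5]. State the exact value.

M_X(t) = e^(t^2/2 - 4*t)
M^(5)(t) = (t^5*e^(t^2/2) - 20*t^4*e^(t^2/2) + 170*t^3*e^(t^2/2) - 760*t^2*e^(t^2/2) + 1775*t*e^(t^2/2) - 1724*e^(t^2/2))*e^(-4*t)

E[X^5] = M^(5)(0) = -1724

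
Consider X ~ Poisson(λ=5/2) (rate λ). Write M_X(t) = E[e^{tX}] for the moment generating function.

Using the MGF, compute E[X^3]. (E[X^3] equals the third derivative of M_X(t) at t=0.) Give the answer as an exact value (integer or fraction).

M_X(t) = e^(5*e^(t)/2 - 5/2)
M′(t) = 5*e^(-5/2)*e^(t)*e^(5*e^(t)/2)/2
M′′(t) = (25*e^(2*t)*e^(5*e^(t)/2) + 10*e^(t)*e^(5*e^(t)/2))*e^(-5/2)/4
M′′′(t) = (125*e^(3*t)*e^(5*e^(t)/2) + 150*e^(2*t)*e^(5*e^(t)/2) + 20*e^(t)*e^(5*e^(t)/2))*e^(-5/2)/8

E[X^3] = M′′′(0) = 295/8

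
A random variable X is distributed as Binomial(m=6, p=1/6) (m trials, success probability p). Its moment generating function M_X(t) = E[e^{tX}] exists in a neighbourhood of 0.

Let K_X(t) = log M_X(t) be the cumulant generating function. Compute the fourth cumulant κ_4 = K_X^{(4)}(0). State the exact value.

κ_4 = D^4[K](0) = 5/36

M_X(t) = (e^(t)/6 + 5/6)^6
K_X(t) = log M_X(t) = 6*log(e^(t)/6 + 5/6)
D^4[K](t) = (30*e^(3*t) - 600*e^(2*t) + 750*e^(t))/(e^(4*t) + 20*e^(3*t) + 150*e^(2*t) + 500*e^(t) + 625)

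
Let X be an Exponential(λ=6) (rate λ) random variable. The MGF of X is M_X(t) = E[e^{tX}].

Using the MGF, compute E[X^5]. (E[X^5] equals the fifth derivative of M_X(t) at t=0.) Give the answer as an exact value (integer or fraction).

M_X(t) = 6/(6 - t)
D^5[M](t) = 720/(t^6 - 36*t^5 + 540*t^4 - 4320*t^3 + 19440*t^2 - 46656*t + 46656)

E[X^5] = D^5[M](0) = 5/324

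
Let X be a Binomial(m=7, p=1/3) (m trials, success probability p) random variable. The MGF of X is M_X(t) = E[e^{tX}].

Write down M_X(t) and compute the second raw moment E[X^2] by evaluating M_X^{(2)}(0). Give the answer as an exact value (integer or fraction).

M_X(t) = (e^(t)/3 + 2/3)^7
M^(2)(t) = 49*e^(7*t)/2187 + 56*e^(6*t)/243 + 700*e^(5*t)/729 + 4480*e^(4*t)/2187 + 560*e^(3*t)/243 + 896*e^(2*t)/729 + 448*e^(t)/2187

E[X^2] = M^(2)(0) = 7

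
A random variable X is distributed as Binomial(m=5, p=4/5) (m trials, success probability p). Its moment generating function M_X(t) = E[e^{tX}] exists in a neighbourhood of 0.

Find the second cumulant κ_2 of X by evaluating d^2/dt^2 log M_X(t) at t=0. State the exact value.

M_X(t) = (4*e^(t)/5 + 1/5)^5
K_X(t) = log M_X(t) = 5*log(4*e^(t)/5 + 1/5)
K′(t) = 20*e^(t)/(4*e^(t) + 1)
K′′(t) = 20*e^(t)/(16*e^(2*t) + 8*e^(t) + 1)

κ_2 = K′′(0) = 4/5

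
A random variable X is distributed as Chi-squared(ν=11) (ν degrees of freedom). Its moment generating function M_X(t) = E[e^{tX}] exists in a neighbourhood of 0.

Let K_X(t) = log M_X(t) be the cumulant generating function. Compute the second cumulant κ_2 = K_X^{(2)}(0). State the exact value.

M_X(t) = (1 - 2*t)^(-11/2)
K_X(t) = log M_X(t) = -11*log(1 - 2*t)/2
dK/dt = -11/(2*t - 1)
d^2K/dt^2 = 22/(4*t^2 - 4*t + 1)

κ_2 = d^2K/dt^2 |_{t=0} = 22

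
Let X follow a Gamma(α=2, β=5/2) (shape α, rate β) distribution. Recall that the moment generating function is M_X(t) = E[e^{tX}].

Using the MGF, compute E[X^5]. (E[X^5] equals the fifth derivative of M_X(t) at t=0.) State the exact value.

E[X^5] = M′′′′′(0) = 4608/625

M_X(t) = 25/(4*(5/2 - t)^2)
M′(t) = -100/(8*t^3 - 60*t^2 + 150*t - 125)
M′′(t) = 600/(16*t^4 - 160*t^3 + 600*t^2 - 1000*t + 625)
M′′′(t) = -4800/(32*t^5 - 400*t^4 + 2000*t^3 - 5000*t^2 + 6250*t - 3125)
M′′′′(t) = 48000/(64*t^6 - 960*t^5 + 6000*t^4 - 20000*t^3 + 37500*t^2 - 37500*t + 15625)
M′′′′′(t) = -576000/(128*t^7 - 2240*t^6 + 16800*t^5 - 70000*t^4 + 175000*t^3 - 262500*t^2 + 218750*t - 78125)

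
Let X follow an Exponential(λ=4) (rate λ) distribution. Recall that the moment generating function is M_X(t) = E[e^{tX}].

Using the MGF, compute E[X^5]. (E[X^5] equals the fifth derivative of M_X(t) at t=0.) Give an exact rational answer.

M_X(t) = 4/(4 - t)
dM/dt = 4/(t^2 - 8*t + 16)
d^2M/dt^2 = -8/(t^3 - 12*t^2 + 48*t - 64)
d^3M/dt^3 = 24/(t^4 - 16*t^3 + 96*t^2 - 256*t + 256)
d^4M/dt^4 = -96/(t^5 - 20*t^4 + 160*t^3 - 640*t^2 + 1280*t - 1024)
d^5M/dt^5 = 480/(t^6 - 24*t^5 + 240*t^4 - 1280*t^3 + 3840*t^2 - 6144*t + 4096)

E[X^5] = d^5M/dt^5 |_{t=0} = 15/128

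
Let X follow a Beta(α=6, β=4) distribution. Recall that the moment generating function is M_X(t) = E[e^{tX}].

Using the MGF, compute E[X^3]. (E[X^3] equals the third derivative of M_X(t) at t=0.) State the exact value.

M_X(t) = ₁F₁(6; 10; t)
D^3[M](t) = 14*₁F₁(9; 13; t)/55

E[X^3] = D^3[M](0) = 14/55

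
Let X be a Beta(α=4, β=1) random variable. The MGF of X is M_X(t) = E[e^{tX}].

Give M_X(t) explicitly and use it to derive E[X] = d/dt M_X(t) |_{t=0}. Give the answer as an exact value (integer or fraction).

M_X(t) = ₁F₁(4; 5; t)
M^(1)(t) = 4*₁F₁(5; 6; t)/5

E[X] = M^(1)(0) = 4/5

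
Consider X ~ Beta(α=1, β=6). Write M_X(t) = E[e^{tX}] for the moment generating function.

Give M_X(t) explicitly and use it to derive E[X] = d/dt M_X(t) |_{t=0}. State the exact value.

E[X] = M′(0) = 1/7

M_X(t) = ₁F₁(1; 7; t)
M′(t) = ₁F₁(2; 8; t)/7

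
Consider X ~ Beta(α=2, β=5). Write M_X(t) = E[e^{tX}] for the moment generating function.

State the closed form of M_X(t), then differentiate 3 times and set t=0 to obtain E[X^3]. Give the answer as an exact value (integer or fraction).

E[X^3] = d^3M/dt^3 |_{t=0} = 1/21

M_X(t) = ₁F₁(2; 7; t)
dM/dt = 2*₁F₁(3; 8; t)/7
d^2M/dt^2 = 3*₁F₁(4; 9; t)/28
d^3M/dt^3 = ₁F₁(5; 10; t)/21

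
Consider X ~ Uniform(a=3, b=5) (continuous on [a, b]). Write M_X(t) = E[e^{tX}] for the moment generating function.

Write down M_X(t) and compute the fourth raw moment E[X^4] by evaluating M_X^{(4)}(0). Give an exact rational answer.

M_X(t) = (e^(5*t) - e^(3*t))/(2*t)

E[X^4] = M^(4)(0) = 1441/5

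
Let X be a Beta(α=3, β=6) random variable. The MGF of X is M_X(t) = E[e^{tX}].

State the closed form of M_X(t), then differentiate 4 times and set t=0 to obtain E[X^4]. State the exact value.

M_X(t) = ₁F₁(3; 9; t)
dM/dt = ₁F₁(4; 10; t)/3
d^2M/dt^2 = 2*₁F₁(5; 11; t)/15
d^3M/dt^3 = 2*₁F₁(6; 12; t)/33
d^4M/dt^4 = ₁F₁(7; 13; t)/33

E[X^4] = d^4M/dt^4 |_{t=0} = 1/33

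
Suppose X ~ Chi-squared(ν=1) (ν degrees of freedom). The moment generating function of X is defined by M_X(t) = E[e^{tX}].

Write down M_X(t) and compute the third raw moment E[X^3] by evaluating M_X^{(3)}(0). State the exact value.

E[X^3] = M′′′(0) = 15

M_X(t) = 1/√(1 - 2*t)
M′(t) = -1/(2*t*√(1 - 2*t) - √(1 - 2*t))
M′′(t) = 3/(4*t^2*√(1 - 2*t) - 4*t*√(1 - 2*t) + √(1 - 2*t))
M′′′(t) = -15/(8*t^3*√(1 - 2*t) - 12*t^2*√(1 - 2*t) + 6*t*√(1 - 2*t) - √(1 - 2*t))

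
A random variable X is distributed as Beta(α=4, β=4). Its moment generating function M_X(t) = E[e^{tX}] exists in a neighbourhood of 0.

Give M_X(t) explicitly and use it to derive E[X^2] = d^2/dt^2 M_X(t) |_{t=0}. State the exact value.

M_X(t) = ₁F₁(4; 8; t)
dM/dt = ₁F₁(5; 9; t)/2
d^2M/dt^2 = 5*₁F₁(6; 10; t)/18

E[X^2] = d^2M/dt^2 |_{t=0} = 5/18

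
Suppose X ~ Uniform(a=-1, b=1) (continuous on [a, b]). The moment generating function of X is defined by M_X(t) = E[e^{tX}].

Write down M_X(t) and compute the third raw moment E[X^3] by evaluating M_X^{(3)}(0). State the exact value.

E[X^3] = d^3M/dt^3 |_{t=0} = 0

M_X(t) = (e^(t) - e^(-t))/(2*t)
dM/dt = (t*e^(2*t) + t - e^(2*t) + 1)*e^(-t)/(2*t^2)
d^2M/dt^2 = (t^2*e^(2*t) - t^2 - 2*t*e^(2*t) - 2*t + 2*e^(2*t) - 2)*e^(-t)/(2*t^3)
d^3M/dt^3 = (t^3*e^(2*t) + t^3 - 3*t^2*e^(2*t) + 3*t^2 + 6*t*e^(2*t) + 6*t - 6*e^(2*t) + 6)*e^(-t)/(2*t^4)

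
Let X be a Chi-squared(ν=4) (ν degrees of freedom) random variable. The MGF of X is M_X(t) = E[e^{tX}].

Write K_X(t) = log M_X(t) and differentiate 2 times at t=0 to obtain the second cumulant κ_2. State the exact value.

M_X(t) = (1 - 2*t)^(-2)
K_X(t) = log M_X(t) = -2*log(1 - 2*t)
K^(2)(t) = 8/(4*t^2 - 4*t + 1)

κ_2 = K^(2)(0) = 8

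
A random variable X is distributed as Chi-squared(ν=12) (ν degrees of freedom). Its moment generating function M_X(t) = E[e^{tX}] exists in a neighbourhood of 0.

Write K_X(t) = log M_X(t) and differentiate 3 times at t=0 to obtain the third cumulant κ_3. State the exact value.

M_X(t) = (1 - 2*t)^(-6)
K_X(t) = log M_X(t) = -6*log(1 - 2*t)
K′(t) = -12/(2*t - 1)
K′′(t) = 24/(4*t^2 - 4*t + 1)
K′′′(t) = -96/(8*t^3 - 12*t^2 + 6*t - 1)

κ_3 = K′′′(0) = 96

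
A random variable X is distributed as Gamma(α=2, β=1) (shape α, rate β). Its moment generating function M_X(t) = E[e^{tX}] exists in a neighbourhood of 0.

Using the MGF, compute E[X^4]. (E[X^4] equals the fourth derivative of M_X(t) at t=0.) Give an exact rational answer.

M_X(t) = (1 - t)^(-2)
dM/dt = -2/(t^3 - 3*t^2 + 3*t - 1)
d^2M/dt^2 = 6/(t^4 - 4*t^3 + 6*t^2 - 4*t + 1)
d^3M/dt^3 = -24/(t^5 - 5*t^4 + 10*t^3 - 10*t^2 + 5*t - 1)
d^4M/dt^4 = 120/(t^6 - 6*t^5 + 15*t^4 - 20*t^3 + 15*t^2 - 6*t + 1)

E[X^4] = d^4M/dt^4 |_{t=0} = 120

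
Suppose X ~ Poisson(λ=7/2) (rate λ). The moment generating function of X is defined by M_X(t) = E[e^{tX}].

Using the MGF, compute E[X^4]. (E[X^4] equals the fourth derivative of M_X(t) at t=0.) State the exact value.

E[X^4] = d^4M/dt^4 |_{t=0} = 7945/16

M_X(t) = e^(7*e^(t)/2 - 7/2)
dM/dt = 7*e^(-7/2)*e^(t)*e^(7*e^(t)/2)/2
d^2M/dt^2 = (49*e^(2*t)*e^(7*e^(t)/2) + 14*e^(t)*e^(7*e^(t)/2))*e^(-7/2)/4
d^3M/dt^3 = (343*e^(3*t)*e^(7*e^(t)/2) + 294*e^(2*t)*e^(7*e^(t)/2) + 28*e^(t)*e^(7*e^(t)/2))*e^(-7/2)/8
d^4M/dt^4 = (2401*e^(4*t)*e^(7*e^(t)/2) + 4116*e^(3*t)*e^(7*e^(t)/2) + 1372*e^(2*t)*e^(7*e^(t)/2) + 56*e^(t)*e^(7*e^(t)/2))*e^(-7/2)/16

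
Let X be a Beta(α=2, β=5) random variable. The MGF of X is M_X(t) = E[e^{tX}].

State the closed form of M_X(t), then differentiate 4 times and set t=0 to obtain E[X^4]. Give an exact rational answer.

E[X^4] = d^4M/dt^4 |_{t=0} = 1/42

M_X(t) = ₁F₁(2; 7; t)
dM/dt = 2*₁F₁(3; 8; t)/7
d^2M/dt^2 = 3*₁F₁(4; 9; t)/28
d^3M/dt^3 = ₁F₁(5; 10; t)/21
d^4M/dt^4 = ₁F₁(6; 11; t)/42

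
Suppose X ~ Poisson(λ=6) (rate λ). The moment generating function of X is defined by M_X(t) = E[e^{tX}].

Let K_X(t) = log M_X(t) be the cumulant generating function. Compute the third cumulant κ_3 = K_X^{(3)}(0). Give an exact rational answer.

κ_3 = d^3K/dt^3 |_{t=0} = 6

M_X(t) = e^(6*e^(t) - 6)
K_X(t) = log M_X(t) = 6*e^(t) - 6
dK/dt = 6*e^(t)
d^2K/dt^2 = 6*e^(t)
d^3K/dt^3 = 6*e^(t)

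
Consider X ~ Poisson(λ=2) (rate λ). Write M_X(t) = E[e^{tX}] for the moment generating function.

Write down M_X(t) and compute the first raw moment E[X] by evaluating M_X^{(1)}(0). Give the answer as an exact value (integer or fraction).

E[X] = M′(0) = 2

M_X(t) = e^(2*e^(t) - 2)
M′(t) = 2*e^(-2)*e^(t)*e^(2*e^(t))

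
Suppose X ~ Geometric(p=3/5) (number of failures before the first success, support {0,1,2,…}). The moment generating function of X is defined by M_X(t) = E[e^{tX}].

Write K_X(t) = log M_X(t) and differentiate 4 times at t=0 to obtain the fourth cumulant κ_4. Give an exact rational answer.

κ_4 = K′′′′(0) = 230/27

M_X(t) = 3/(5*(1 - 2*e^(t)/5))
K_X(t) = log M_X(t) = -log(1 - 2*e^(t)/5) - log(5) + log(3)
K′(t) = -2*e^(t)/(2*e^(t) - 5)
K′′(t) = 10*e^(t)/(4*e^(2*t) - 20*e^(t) + 25)
K′′′(t) = (-20*e^(2*t) - 50*e^(t))/(8*e^(3*t) - 60*e^(2*t) + 150*e^(t) - 125)
K′′′′(t) = (40*e^(3*t) + 400*e^(2*t) + 250*e^(t))/(16*e^(4*t) - 160*e^(3*t) + 600*e^(2*t) - 1000*e^(t) + 625)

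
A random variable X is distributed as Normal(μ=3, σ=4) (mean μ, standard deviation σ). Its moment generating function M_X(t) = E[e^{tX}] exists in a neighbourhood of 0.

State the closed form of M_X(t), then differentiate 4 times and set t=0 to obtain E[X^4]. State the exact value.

M_X(t) = e^(8*t^2 + 3*t)
M^(4)(t) = 65536*t^4*e^(3*t)*e^(8*t^2) + 49152*t^3*e^(3*t)*e^(8*t^2) + 38400*t^2*e^(3*t)*e^(8*t^2) + 10944*t*e^(3*t)*e^(8*t^2) + 1713*e^(3*t)*e^(8*t^2)

E[X^4] = M^(4)(0) = 1713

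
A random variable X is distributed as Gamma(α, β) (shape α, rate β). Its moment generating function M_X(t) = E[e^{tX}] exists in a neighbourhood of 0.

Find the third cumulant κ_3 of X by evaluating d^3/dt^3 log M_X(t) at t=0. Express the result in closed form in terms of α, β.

M_X(t) = (β/(β - t))^α
K_X(t) = log M_X(t) = α*(log(β) - log(β - t))
K^(3)(t) = -2*α/(-β^3 + 3*β^2*t - 3*β*t^2 + t^3)

κ_3 = K^(3)(0) = 2*α/β^3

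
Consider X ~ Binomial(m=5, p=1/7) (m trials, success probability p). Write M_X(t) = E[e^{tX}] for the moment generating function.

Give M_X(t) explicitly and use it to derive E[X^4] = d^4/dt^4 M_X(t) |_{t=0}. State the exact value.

M_X(t) = (e^(t)/7 + 6/7)^5
M^(4)(t) = 625*e^(5*t)/16807 + 7680*e^(4*t)/16807 + 29160*e^(3*t)/16807 + 34560*e^(2*t)/16807 + 6480*e^(t)/16807

E[X^4] = M^(4)(0) = 11215/2401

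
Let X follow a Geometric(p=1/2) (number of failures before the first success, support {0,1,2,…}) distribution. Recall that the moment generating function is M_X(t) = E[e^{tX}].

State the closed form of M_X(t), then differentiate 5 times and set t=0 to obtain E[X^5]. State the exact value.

E[X^5] = M^(5)(0) = 541

M_X(t) = 1/(2*(1 - e^(t)/2))
M^(5)(t) = (e^(5*t) + 52*e^(4*t) + 264*e^(3*t) + 208*e^(2*t) + 16*e^(t))/(e^(6*t) - 12*e^(5*t) + 60*e^(4*t) - 160*e^(3*t) + 240*e^(2*t) - 192*e^(t) + 64)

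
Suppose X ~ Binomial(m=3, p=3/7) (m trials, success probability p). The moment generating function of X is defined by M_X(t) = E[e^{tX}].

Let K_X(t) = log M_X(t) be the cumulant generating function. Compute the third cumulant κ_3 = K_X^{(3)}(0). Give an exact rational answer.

κ_3 = K′′′(0) = 36/343

M_X(t) = (3*e^(t)/7 + 4/7)^3
K_X(t) = log M_X(t) = 3*log(3*e^(t)/7 + 4/7)
K′(t) = 9*e^(t)/(3*e^(t) + 4)
K′′(t) = 36*e^(t)/(9*e^(2*t) + 24*e^(t) + 16)
K′′′(t) = (-108*e^(2*t) + 144*e^(t))/(27*e^(3*t) + 108*e^(2*t) + 144*e^(t) + 64)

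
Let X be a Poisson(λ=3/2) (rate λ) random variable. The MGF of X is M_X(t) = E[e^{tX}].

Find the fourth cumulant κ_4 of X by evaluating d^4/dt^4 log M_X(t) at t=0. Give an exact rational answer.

κ_4 = D^4[K](0) = 3/2

M_X(t) = e^(3*e^(t)/2 - 3/2)
K_X(t) = log M_X(t) = 3*e^(t)/2 - 3/2
D^4[K](t) = 3*e^(t)/2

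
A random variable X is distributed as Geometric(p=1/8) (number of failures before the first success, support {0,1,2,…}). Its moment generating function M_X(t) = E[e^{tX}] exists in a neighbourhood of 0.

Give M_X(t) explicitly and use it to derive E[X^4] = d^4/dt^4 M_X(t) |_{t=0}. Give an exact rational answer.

E[X^4] = d^4M/dt^4 |_{t=0} = 70665

M_X(t) = 1/(8*(1 - 7*e^(t)/8))
dM/dt = 7*e^(t)/(49*e^(2*t) - 112*e^(t) + 64)
d^2M/dt^2 = (-49*e^(2*t) - 56*e^(t))/(343*e^(3*t) - 1176*e^(2*t) + 1344*e^(t) - 512)
d^3M/dt^3 = (343*e^(3*t) + 1568*e^(2*t) + 448*e^(t))/(2401*e^(4*t) - 10976*e^(3*t) + 18816*e^(2*t) - 14336*e^(t) + 4096)
d^4M/dt^4 = (-2401*e^(4*t) - 30184*e^(3*t) - 34496*e^(2*t) - 3584*e^(t))/(16807*e^(5*t) - 96040*e^(4*t) + 219520*e^(3*t) - 250880*e^(2*t) + 143360*e^(t) - 32768)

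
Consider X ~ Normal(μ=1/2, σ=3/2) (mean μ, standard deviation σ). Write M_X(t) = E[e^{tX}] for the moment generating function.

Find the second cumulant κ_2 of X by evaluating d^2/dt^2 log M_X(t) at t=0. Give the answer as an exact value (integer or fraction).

κ_2 = D^2[K](0) = 9/4

M_X(t) = e^(9*t^2/8 + t/2)
K_X(t) = log M_X(t) = 9*t^2/8 + t/2
D^2[K](t) = 9/4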